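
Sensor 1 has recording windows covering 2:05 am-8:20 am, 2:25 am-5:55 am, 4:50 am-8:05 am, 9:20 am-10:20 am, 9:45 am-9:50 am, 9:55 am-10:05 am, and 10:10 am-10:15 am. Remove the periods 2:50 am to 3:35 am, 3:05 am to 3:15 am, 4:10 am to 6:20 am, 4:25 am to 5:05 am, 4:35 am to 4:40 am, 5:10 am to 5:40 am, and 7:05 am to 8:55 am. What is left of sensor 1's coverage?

2:05 am–2:50 am, 3:35 am–4:10 am, 6:20 am–7:05 am, 9:20 am–10:20 am

A, merged: 2:05 am–8:20 am, 9:20 am–10:20 am.
B, merged: 2:50 am–3:35 am, 4:10 am–6:20 am, 7:05 am–8:55 am.
2:05 am–8:20 am \ B = 2:05 am–2:50 am, 3:35 am–4:10 am, 6:20 am–7:05 am.
9:20 am–10:20 am: nothing removed.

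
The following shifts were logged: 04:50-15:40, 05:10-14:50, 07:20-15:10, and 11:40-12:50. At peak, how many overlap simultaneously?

4

At 11:40, 4 of the intervals are simultaneously active.
No point has more.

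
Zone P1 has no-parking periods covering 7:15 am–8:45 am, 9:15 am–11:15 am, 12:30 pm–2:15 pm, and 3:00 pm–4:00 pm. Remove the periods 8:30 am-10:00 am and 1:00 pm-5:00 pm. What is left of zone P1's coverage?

7:15 am–8:45 am \ B = 7:15 am–8:30 am.
9:15 am–11:15 am \ B = 10:00 am–11:15 am.
12:30 pm–2:15 pm \ B = 12:30 pm–1:00 pm.
3:00 pm–4:00 pm: entirely removed.

7:15 am–8:30 am, 10:00 am–11:15 am, 12:30 pm–1:00 pm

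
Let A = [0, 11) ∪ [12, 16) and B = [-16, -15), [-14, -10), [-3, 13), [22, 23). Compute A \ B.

[13, 16)

[0, 11) lies entirely inside B → drops out.
[12, 16) with B removed leaves [13, 16).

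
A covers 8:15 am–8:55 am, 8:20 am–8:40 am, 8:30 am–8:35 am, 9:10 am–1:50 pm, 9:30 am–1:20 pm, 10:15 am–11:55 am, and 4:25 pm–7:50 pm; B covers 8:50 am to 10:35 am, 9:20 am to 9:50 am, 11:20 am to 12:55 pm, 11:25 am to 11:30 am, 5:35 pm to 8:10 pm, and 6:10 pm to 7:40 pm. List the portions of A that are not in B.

8:15 am–8:50 am, 10:35 am–11:20 am, 12:55 pm–1:50 pm, 4:25 pm–5:35 pm

First set merges to 8:15 am–8:55 am, 9:10 am–1:50 pm, 4:25 pm–7:50 pm.
Second set merges to 8:50 am–10:35 am, 11:20 am–12:55 pm, 5:35 pm–8:10 pm.
8:15 am–8:55 am minus B → 8:15 am–8:50 am.
9:10 am–1:50 pm minus B → 10:35 am–11:20 am, 12:55 pm–1:50 pm.
4:25 pm–7:50 pm minus B → 4:25 pm–5:35 pm.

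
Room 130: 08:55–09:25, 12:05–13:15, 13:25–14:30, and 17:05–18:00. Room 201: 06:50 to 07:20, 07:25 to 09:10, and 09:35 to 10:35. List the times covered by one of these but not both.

06:50–07:20, 07:25–08:55, 09:10–09:25, 09:35–10:35, 12:05–13:15, 13:25–14:30, 17:05–18:00

Only in the first: 09:10–09:25, 12:05–13:15, 13:25–14:30, 17:05–18:00.
Only in the second: 06:50–07:20, 07:25–08:55, 09:35–10:35.
Together these are the periods covered by exactly one.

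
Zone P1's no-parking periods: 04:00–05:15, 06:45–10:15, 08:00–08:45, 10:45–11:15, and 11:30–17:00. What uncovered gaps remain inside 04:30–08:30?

After merging, the occupied span is 04:00–05:15, 06:45–10:15, 10:45–11:15, 11:30–17:00.
Uncovered inside 04:30–08:30: 05:15–06:45.

05:15–06:45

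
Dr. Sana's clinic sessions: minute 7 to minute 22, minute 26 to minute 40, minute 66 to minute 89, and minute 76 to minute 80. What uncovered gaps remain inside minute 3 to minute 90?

Covered (merged): minute 7 to minute 22, minute 26 to minute 40, minute 66 to minute 89.
Gaps within minute 3 to minute 90: minute 3 to minute 7, minute 22 to minute 26, minute 40 to minute 66, minute 89 to minute 90.

minute 3 to minute 7, minute 22 to minute 26, minute 40 to minute 66, minute 89 to minute 90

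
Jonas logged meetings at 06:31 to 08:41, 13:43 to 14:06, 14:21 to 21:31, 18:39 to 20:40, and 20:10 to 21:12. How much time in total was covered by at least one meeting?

Merged: 06:31-08:41, 13:43-14:06, 14:21-21:31.
Lengths: 2 h 10 min + 23 min + 7 h 10 min = 9 h 43 min.

9 h 43 min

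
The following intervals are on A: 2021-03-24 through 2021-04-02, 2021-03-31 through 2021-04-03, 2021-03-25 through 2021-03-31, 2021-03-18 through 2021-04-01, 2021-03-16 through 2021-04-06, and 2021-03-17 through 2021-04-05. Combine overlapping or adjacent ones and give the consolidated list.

Sort by start: 2021-03-16 through 2021-04-06, 2021-03-17 through 2021-04-05, 2021-03-18 through 2021-04-01, 2021-03-24 through 2021-04-02, 2021-03-25 through 2021-03-31, 2021-03-31 through 2021-04-03.
2021-03-17 through 2021-04-05 overlaps/touches 2021-03-16 through 2021-04-06 → extend to 2021-03-16 through 2021-04-06.
2021-03-18 through 2021-04-01 overlaps/touches 2021-03-16 through 2021-04-06 → extend to 2021-03-16 through 2021-04-06.
2021-03-24 through 2021-04-02 overlaps/touches 2021-03-16 through 2021-04-06 → extend to 2021-03-16 through 2021-04-06.
2021-03-25 through 2021-03-31 overlaps/touches 2021-03-16 through 2021-04-06 → extend to 2021-03-16 through 2021-04-06.
2021-03-31 through 2021-04-03 overlaps/touches 2021-03-16 through 2021-04-06 → extend to 2021-03-16 through 2021-04-06.

2021-03-16 through 2021-04-06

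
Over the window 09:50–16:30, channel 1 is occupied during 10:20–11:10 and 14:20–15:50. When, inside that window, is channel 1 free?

Covered (merged): 10:20-11:10, 14:20-15:50.
Complement within 09:50-16:30: 09:50-10:20, 11:10-14:20, 15:50-16:30.

09:50-10:20, 11:10-14:20, 15:50-16:30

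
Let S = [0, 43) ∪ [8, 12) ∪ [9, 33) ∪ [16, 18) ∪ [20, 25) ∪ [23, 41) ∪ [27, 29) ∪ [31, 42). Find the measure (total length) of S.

43

Merged: [0, 43).
Length: 43.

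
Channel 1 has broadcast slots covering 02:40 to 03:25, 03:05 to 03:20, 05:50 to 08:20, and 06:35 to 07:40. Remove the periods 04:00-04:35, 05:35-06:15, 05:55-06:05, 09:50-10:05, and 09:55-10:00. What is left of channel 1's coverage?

First set merges to 02:40–03:25, 05:50–08:20.
Second set merges to 04:00–04:35, 05:35–06:15, 09:50–10:05.
02:40–03:25: no B overlap → unchanged.
05:50–08:20 minus B → 06:15–08:20.

02:40–03:25, 06:15–08:20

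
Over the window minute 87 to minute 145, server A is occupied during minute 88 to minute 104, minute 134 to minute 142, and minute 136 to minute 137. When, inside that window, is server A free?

minute 87 to minute 88, minute 104 to minute 134, minute 142 to minute 145

After merging, the occupied span is minute 88 to minute 104, minute 134 to minute 142.
Complement within minute 87 to minute 145: minute 87 to minute 88, minute 104 to minute 134, minute 142 to minute 145.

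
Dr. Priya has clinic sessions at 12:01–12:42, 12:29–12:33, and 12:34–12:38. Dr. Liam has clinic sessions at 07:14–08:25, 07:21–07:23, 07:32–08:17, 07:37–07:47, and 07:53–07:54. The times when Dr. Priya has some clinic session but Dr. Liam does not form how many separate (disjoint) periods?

1

Merge the first list: 12:01–12:42.
Merge the second list: 07:14–08:25.
A \ B = 12:01–12:42.
That is 1 disjoint piece.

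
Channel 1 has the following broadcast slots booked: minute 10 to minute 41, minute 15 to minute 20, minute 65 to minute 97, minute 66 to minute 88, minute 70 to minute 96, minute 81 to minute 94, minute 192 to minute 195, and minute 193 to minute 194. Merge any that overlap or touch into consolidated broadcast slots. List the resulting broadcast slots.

minute 10 to minute 41, minute 65 to minute 97, minute 192 to minute 195

minute 15 to minute 20 overlaps/touches minute 10 to minute 41 → extend to minute 10 to minute 41.
minute 65 to minute 97 is disjoint → start new block.
minute 66 to minute 88 overlaps/touches minute 65 to minute 97 → extend to minute 65 to minute 97.
minute 70 to minute 96 overlaps/touches minute 65 to minute 97 → extend to minute 65 to minute 97.
minute 81 to minute 94 overlaps/touches minute 65 to minute 97 → extend to minute 65 to minute 97.
minute 192 to minute 195 is disjoint → start new block.
minute 193 to minute 194 overlaps/touches minute 192 to minute 195 → extend to minute 192 to minute 195.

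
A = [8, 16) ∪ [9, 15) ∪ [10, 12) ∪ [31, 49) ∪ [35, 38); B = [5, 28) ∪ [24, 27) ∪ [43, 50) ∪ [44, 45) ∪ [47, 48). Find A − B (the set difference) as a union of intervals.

[31, 43)

Merge the first list: [8, 16), [31, 49).
Merge the second list: [5, 28), [43, 50).
[8, 16): fully covered by B → removed.
[31, 49) minus B → [31, 43).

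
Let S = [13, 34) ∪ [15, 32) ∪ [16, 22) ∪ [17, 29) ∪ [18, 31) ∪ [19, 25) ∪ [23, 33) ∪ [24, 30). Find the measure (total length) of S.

21

Merged: [13, 34).
Length: 21.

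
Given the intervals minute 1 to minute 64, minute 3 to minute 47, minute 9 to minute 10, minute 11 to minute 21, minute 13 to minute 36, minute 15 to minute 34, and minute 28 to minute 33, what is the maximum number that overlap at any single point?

5

At minute 15, 5 of the intervals are simultaneously active.
No point has more.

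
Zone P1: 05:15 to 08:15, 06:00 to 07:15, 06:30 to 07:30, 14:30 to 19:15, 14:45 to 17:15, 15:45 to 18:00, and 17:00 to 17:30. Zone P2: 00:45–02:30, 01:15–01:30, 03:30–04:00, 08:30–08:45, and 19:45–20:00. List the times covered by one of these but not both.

00:45–02:30, 03:30–04:00, 05:15–08:15, 08:30–08:45, 14:30–19:15, 19:45–20:00

First set merges to 05:15–08:15, 14:30–19:15.
Second set merges to 00:45–02:30, 03:30–04:00, 08:30–08:45, 19:45–20:00.
A \ B = 05:15–08:15, 14:30–19:15.
B \ A = 00:45–02:30, 03:30–04:00, 08:30–08:45, 19:45–20:00.
Union of the two gives the symmetric difference.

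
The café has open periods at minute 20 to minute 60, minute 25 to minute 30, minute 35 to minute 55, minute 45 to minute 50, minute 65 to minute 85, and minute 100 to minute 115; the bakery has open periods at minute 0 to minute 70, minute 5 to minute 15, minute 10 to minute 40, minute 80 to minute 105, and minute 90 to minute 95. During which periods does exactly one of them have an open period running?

minute 0 to minute 20, minute 60 to minute 65, minute 70 to minute 80, minute 85 to minute 100, minute 105 to minute 115

First set merges to minute 20 to minute 60, minute 65 to minute 85, minute 100 to minute 115.
Second set merges to minute 0 to minute 70, minute 80 to minute 105.
A but not B: minute 70 to minute 80, minute 105 to minute 115.
B but not A: minute 0 to minute 20, minute 60 to minute 65, minute 85 to minute 100.
Combining gives A △ B.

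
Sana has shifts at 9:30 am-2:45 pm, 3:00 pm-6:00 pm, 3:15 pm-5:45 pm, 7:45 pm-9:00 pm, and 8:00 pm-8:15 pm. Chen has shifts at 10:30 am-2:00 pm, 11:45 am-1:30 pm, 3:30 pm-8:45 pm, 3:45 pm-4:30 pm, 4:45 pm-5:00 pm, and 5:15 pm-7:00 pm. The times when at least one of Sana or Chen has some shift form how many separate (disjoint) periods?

A, merged: 9:30 am–2:45 pm, 3:00 pm–6:00 pm, 7:45 pm–9:00 pm.
B, merged: 10:30 am–2:00 pm, 3:30 pm–8:45 pm.
A ∪ B = 9:30 am–2:45 pm, 3:00 pm–9:00 pm.
That is 2 disjoint pieces.

2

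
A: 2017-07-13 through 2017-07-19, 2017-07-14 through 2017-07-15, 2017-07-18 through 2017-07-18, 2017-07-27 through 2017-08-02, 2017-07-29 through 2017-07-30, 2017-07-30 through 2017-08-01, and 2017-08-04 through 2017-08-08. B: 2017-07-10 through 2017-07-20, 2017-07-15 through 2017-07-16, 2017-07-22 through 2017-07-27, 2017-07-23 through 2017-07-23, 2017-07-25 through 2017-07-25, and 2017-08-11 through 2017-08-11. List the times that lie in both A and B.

First set merges to 2017-07-13 through 2017-07-19, 2017-07-27 through 2017-08-02, 2017-08-04 through 2017-08-08.
Second set merges to 2017-07-10 through 2017-07-20, 2017-07-22 through 2017-07-27, 2017-08-11 through 2017-08-11.
2017-07-13 through 2017-07-19 ∩ B → 2017-07-13 through 2017-07-19.
2017-07-27 through 2017-08-02 ∩ B → 2017-07-27 through 2017-07-27.
2017-08-04 through 2017-08-08 meets no B interval.

2017-07-13 through 2017-07-19, 2017-07-27 through 2017-07-27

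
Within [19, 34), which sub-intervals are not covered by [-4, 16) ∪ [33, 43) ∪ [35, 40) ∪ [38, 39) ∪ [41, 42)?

[19, 33)

Covered (merged): [-4, 16), [33, 43).
Uncovered inside [19, 34): [19, 33).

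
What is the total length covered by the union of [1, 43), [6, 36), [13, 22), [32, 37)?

Merged: [1, 43).
Length: 42.

42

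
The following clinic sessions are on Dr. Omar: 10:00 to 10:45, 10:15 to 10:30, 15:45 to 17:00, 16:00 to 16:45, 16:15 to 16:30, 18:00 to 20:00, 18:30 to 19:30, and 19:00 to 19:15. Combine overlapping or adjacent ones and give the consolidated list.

10:00–10:45, 15:45–17:00, 18:00–20:00

10:15–10:30 overlaps/touches 10:00–10:45 → extend to 10:00–10:45.
15:45–17:00 is disjoint → start new block.
16:00–16:45 overlaps/touches 15:45–17:00 → extend to 15:45–17:00.
16:15–16:30 overlaps/touches 15:45–17:00 → extend to 15:45–17:00.
18:00–20:00 is disjoint → start new block.
18:30–19:30 overlaps/touches 18:00–20:00 → extend to 18:00–20:00.
19:00–19:15 overlaps/touches 18:00–20:00 → extend to 18:00–20:00.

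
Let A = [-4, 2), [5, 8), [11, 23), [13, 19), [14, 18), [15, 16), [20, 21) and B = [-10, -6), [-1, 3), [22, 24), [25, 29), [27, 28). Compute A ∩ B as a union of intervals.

[-1, 2) ∪ [22, 23)

Merge the first list: [-4, 2), [5, 8), [11, 23).
Merge the second list: [-10, -6), [-1, 3), [22, 24), [25, 29).
[-4, 2) meets the second set on [-1, 2).
[5, 8): no overlap with the second set.
[11, 23) meets the second set on [22, 23).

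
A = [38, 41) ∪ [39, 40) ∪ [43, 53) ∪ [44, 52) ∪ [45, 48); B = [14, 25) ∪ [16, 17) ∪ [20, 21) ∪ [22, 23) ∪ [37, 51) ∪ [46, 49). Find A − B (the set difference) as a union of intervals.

A, merged: [38, 41), [43, 53).
B, merged: [14, 25), [37, 51).
[38, 41): entirely removed.
[43, 53) \ B = [51, 53).

[51, 53)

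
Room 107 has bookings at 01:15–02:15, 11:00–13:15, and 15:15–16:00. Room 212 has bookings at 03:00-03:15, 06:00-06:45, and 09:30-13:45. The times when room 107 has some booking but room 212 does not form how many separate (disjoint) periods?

A \ B = 01:15–02:15, 15:15–16:00.
That is 2 disjoint pieces.

2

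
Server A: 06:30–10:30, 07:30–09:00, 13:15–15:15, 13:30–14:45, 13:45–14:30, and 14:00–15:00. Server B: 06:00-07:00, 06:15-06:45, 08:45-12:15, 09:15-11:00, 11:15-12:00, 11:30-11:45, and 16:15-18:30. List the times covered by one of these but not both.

A, merged: 06:30-10:30, 13:15-15:15.
B, merged: 06:00-07:00, 08:45-12:15, 16:15-18:30.
Only in the first: 07:00-08:45, 13:15-15:15.
Only in the second: 06:00-06:30, 10:30-12:15, 16:15-18:30.
Together these are the periods covered by exactly one.

06:00-06:30, 07:00-08:45, 10:30-12:15, 13:15-15:15, 16:15-18:30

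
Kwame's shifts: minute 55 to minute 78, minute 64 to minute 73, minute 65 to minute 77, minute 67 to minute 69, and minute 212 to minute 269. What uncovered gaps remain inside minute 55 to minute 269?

The merged coverage is minute 55 to minute 78, minute 212 to minute 269.
Complement within minute 55 to minute 269: minute 78 to minute 212.

minute 78 to minute 212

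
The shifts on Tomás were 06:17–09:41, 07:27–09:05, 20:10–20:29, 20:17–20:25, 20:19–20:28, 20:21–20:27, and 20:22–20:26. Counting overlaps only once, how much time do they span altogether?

Merged: 06:17–09:41, 20:10–20:29.
Lengths: 3 h 24 min + 19 min = 3 h 43 min.

3 h 43 min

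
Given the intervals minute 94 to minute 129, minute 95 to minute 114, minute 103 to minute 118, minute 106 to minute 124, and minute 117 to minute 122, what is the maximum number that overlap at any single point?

Walk the sorted start/end points keeping a running depth.
The depth first hits 4 at minute 106.

4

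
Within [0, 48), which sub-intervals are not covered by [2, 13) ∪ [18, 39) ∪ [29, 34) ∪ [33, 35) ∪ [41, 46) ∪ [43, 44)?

[0, 2) ∪ [13, 18) ∪ [39, 41) ∪ [46, 48)

Covered (merged): [2, 13), [18, 39), [41, 46).
Complement within [0, 48): [0, 2), [13, 18), [39, 41), [46, 48).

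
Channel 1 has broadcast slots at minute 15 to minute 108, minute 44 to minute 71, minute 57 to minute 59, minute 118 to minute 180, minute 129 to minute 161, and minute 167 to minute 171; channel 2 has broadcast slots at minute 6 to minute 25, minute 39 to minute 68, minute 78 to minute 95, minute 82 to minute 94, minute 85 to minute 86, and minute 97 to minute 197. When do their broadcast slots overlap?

First set merges to minute 15 to minute 108, minute 118 to minute 180.
Second set merges to minute 6 to minute 25, minute 39 to minute 68, minute 78 to minute 95, minute 97 to minute 197.
minute 15 to minute 108 meets the second set on minute 15 to minute 25, minute 39 to minute 68, minute 78 to minute 95, minute 97 to minute 108.
minute 118 to minute 180 meets the second set on minute 118 to minute 180.

minute 15 to minute 25, minute 39 to minute 68, minute 78 to minute 95, minute 97 to minute 108, minute 118 to minute 180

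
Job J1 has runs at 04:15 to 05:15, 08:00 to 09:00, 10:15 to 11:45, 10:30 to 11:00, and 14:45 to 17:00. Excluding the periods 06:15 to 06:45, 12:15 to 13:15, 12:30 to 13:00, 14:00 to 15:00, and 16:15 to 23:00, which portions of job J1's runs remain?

04:15–05:15, 08:00–09:00, 10:15–11:45, 15:00–16:15

Merge the first list: 04:15–05:15, 08:00–09:00, 10:15–11:45, 14:45–17:00.
Merge the second list: 06:15–06:45, 12:15–13:15, 14:00–15:00, 16:15–23:00.
04:15–05:15: no B overlap → unchanged.
08:00–09:00: no B overlap → unchanged.
10:15–11:45: no B overlap → unchanged.
14:45–17:00 minus B → 15:00–16:15.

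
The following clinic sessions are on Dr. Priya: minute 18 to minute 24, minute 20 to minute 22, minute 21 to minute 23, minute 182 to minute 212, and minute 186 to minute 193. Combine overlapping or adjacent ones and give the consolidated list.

minute 20 to minute 22 overlaps/touches minute 18 to minute 24 → extend to minute 18 to minute 24.
minute 21 to minute 23 overlaps/touches minute 18 to minute 24 → extend to minute 18 to minute 24.
minute 182 to minute 212 is disjoint → start new block.
minute 186 to minute 193 overlaps/touches minute 182 to minute 212 → extend to minute 182 to minute 212.

minute 18 to minute 24, minute 182 to minute 212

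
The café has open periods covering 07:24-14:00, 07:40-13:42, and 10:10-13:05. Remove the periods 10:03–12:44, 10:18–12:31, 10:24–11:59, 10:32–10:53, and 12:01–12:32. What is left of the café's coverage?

07:24-10:03, 12:44-14:00

First set merges to 07:24-14:00.
Second set merges to 10:03-12:44.
07:24-14:00 with B removed leaves 07:24-10:03, 12:44-14:00.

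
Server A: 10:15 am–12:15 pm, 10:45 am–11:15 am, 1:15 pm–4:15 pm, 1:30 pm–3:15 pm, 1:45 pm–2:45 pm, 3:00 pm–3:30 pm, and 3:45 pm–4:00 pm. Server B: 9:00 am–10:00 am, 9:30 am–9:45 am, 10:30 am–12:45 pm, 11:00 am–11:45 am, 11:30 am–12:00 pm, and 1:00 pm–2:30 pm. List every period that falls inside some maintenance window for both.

A, merged: 10:15 am–12:15 pm, 1:15 pm–4:15 pm.
B, merged: 9:00 am–10:00 am, 10:30 am–12:45 pm, 1:00 pm–2:30 pm.
10:15 am–12:15 pm ∩ B → 10:30 am–12:15 pm.
1:15 pm–4:15 pm ∩ B → 1:15 pm–2:30 pm.

10:30 am–12:15 pm, 1:15 pm–2:30 pm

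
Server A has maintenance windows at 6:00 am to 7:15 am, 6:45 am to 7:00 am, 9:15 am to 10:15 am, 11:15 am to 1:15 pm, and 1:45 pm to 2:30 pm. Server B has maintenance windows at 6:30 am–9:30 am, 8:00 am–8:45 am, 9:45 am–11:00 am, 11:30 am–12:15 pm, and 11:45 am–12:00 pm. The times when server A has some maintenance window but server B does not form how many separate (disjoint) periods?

Merge the first list: 6:00 am–7:15 am, 9:15 am–10:15 am, 11:15 am–1:15 pm, 1:45 pm–2:30 pm.
Merge the second list: 6:30 am–9:30 am, 9:45 am–11:00 am, 11:30 am–12:15 pm.
A \ B = 6:00 am–6:30 am, 9:30 am–9:45 am, 11:15 am–11:30 am, 12:15 pm–1:15 pm, 1:45 pm–2:30 pm.
That is 5 disjoint pieces.

5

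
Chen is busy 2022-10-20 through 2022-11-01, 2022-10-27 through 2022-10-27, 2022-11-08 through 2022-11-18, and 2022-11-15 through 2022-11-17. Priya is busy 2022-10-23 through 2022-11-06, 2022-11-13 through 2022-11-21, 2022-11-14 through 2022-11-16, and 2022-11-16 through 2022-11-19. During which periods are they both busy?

A, merged: 2022-10-20 through 2022-11-01, 2022-11-08 through 2022-11-18.
B, merged: 2022-10-23 through 2022-11-06, 2022-11-13 through 2022-11-21.
2022-10-20 through 2022-11-01 overlaps B on 2022-10-23 through 2022-11-01.
2022-11-08 through 2022-11-18 overlaps B on 2022-11-13 through 2022-11-18.

2022-10-23 through 2022-11-01, 2022-11-13 through 2022-11-18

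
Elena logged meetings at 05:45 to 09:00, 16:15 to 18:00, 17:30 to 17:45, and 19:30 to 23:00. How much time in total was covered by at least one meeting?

8 h 30 min

Merged: 05:45–09:00, 16:15–18:00, 19:30–23:00.
Lengths: 3 h 15 min + 1 h 45 min + 3 h 30 min = 8 h 30 min.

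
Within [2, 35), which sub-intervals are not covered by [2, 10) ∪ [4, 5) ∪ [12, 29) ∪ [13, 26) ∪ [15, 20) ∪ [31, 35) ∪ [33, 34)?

The merged coverage is [2, 10), [12, 29), [31, 35).
Complement within [2, 35): [10, 12), [29, 31).

[10, 12) ∪ [29, 31)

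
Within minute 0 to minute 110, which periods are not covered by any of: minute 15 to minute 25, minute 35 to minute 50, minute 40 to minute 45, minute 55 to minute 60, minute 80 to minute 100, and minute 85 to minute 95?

Covered (merged): minute 15 to minute 25, minute 35 to minute 50, minute 55 to minute 60, minute 80 to minute 100.
Complement within minute 0 to minute 110: minute 0 to minute 15, minute 25 to minute 35, minute 50 to minute 55, minute 60 to minute 80, minute 100 to minute 110.

minute 0 to minute 15, minute 25 to minute 35, minute 50 to minute 55, minute 60 to minute 80, minute 100 to minute 110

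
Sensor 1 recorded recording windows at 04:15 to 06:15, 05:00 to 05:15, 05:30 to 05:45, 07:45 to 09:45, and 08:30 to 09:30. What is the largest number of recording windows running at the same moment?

2

At 05:00, 2 of the intervals are simultaneously active.
No point has more.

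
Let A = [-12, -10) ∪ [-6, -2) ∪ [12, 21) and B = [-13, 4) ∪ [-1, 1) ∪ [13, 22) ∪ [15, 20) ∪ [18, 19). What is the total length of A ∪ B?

27

Second set merges to [-13, 4), [13, 22).
A ∪ B = [-13, 4), [12, 22).
Total: 17 + 10 = 27.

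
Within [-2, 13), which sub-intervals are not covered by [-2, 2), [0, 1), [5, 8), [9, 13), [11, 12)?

[2, 5) ∪ [8, 9)

After merging, the occupied span is [-2, 2), [5, 8), [9, 13).
Uncovered inside [-2, 13): [2, 5), [8, 9).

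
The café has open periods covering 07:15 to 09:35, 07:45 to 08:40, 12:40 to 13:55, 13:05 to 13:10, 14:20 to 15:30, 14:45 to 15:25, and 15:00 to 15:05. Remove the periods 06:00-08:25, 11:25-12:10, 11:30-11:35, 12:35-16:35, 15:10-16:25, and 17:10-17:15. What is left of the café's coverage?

First set merges to 07:15-09:35, 12:40-13:55, 14:20-15:30.
Second set merges to 06:00-08:25, 11:25-12:10, 12:35-16:35, 17:10-17:15.
07:15-09:35 with B removed leaves 08:25-09:35.
12:40-13:55 lies entirely inside B → drops out.
14:20-15:30 lies entirely inside B → drops out.

08:25-09:35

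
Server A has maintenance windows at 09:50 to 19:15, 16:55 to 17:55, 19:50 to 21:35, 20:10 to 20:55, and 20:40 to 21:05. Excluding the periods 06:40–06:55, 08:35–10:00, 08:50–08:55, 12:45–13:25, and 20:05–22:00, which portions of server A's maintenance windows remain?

10:00–12:45, 13:25–19:15, 19:50–20:05

Merge the first list: 09:50–19:15, 19:50–21:35.
Merge the second list: 06:40–06:55, 08:35–10:00, 12:45–13:25, 20:05–22:00.
09:50–19:15 with B removed leaves 10:00–12:45, 13:25–19:15.
19:50–21:35 with B removed leaves 19:50–20:05.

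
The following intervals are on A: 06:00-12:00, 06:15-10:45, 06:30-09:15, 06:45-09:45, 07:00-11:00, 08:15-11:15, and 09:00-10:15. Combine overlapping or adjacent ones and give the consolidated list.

06:00–12:00

06:15–10:45 overlaps/touches 06:00–12:00 → extend to 06:00–12:00.
06:30–09:15 overlaps/touches 06:00–12:00 → extend to 06:00–12:00.
06:45–09:45 overlaps/touches 06:00–12:00 → extend to 06:00–12:00.
07:00–11:00 overlaps/touches 06:00–12:00 → extend to 06:00–12:00.
08:15–11:15 overlaps/touches 06:00–12:00 → extend to 06:00–12:00.
09:00–10:15 overlaps/touches 06:00–12:00 → extend to 06:00–12:00.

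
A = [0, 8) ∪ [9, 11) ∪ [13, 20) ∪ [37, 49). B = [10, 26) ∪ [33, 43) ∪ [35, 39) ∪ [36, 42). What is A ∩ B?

[10, 11) ∪ [13, 20) ∪ [37, 43)

B, merged: [10, 26), [33, 43).
[0, 8) meets no B interval.
[9, 11) ∩ B → [10, 11).
[13, 20) ∩ B → [13, 20).
[37, 49) ∩ B → [37, 43).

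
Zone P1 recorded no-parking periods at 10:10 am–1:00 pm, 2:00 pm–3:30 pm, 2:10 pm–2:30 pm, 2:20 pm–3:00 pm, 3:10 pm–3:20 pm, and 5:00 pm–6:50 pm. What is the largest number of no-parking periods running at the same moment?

Walk the sorted start/end points keeping a running depth.
The depth first hits 3 at 2:20 pm.

3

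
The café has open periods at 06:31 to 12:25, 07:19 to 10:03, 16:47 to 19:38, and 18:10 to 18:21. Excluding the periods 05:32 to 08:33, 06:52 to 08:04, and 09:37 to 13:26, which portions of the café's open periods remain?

08:33-09:37, 16:47-19:38

Merge the first list: 06:31-12:25, 16:47-19:38.
Merge the second list: 05:32-08:33, 09:37-13:26.
06:31-12:25 \ B = 08:33-09:37.
16:47-19:38: nothing removed.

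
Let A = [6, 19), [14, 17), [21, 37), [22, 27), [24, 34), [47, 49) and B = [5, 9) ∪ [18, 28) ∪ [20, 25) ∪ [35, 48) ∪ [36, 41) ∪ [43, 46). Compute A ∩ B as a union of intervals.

[6, 9) ∪ [18, 19) ∪ [21, 28) ∪ [35, 37) ∪ [47, 48)

First set merges to [6, 19), [21, 37), [47, 49).
Second set merges to [5, 9), [18, 28), [35, 48).
[6, 19) meets the second set on [6, 9), [18, 19).
[21, 37) meets the second set on [21, 28), [35, 37).
[47, 49) meets the second set on [47, 48).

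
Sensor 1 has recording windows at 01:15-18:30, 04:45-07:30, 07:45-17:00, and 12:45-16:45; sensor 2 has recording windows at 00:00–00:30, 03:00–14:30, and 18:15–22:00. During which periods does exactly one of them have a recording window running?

00:00–00:30, 01:15–03:00, 14:30–18:15, 18:30–22:00

First set merges to 01:15–18:30.
Only in the first: 01:15–03:00, 14:30–18:15.
Only in the second: 00:00–00:30, 18:30–22:00.
Together these are the periods covered by exactly one.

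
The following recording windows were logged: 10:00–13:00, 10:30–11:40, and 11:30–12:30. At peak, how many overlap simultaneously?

At 11:30, 3 of the intervals are simultaneously active.
No point has more.

3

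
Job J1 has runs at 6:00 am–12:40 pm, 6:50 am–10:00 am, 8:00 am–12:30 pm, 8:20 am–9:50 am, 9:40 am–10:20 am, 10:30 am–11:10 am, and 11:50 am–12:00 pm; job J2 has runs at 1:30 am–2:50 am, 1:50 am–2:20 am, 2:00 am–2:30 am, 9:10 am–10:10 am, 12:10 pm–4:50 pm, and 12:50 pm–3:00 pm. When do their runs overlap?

9:10 am-10:10 am, 12:10 pm-12:40 pm

A, merged: 6:00 am-12:40 pm.
B, merged: 1:30 am-2:50 am, 9:10 am-10:10 am, 12:10 pm-4:50 pm.
6:00 am-12:40 pm overlaps B on 9:10 am-10:10 am, 12:10 pm-12:40 pm.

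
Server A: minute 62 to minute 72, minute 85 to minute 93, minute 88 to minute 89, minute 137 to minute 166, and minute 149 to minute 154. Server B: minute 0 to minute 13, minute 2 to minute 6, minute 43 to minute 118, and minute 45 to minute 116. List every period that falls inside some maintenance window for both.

minute 62 to minute 72, minute 85 to minute 93

First set merges to minute 62 to minute 72, minute 85 to minute 93, minute 137 to minute 166.
Second set merges to minute 0 to minute 13, minute 43 to minute 118.
minute 62 to minute 72 meets the second set on minute 62 to minute 72.
minute 85 to minute 93 meets the second set on minute 85 to minute 93.
minute 137 to minute 166: no overlap with the second set.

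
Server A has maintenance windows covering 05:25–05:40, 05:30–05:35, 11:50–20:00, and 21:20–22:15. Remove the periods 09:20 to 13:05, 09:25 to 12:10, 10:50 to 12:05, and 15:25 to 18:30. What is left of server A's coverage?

05:25–05:40, 13:05–15:25, 18:30–20:00, 21:20–22:15

First set merges to 05:25–05:40, 11:50–20:00, 21:20–22:15.
Second set merges to 09:20–13:05, 15:25–18:30.
05:25–05:40: no B overlap → unchanged.
11:50–20:00 minus B → 13:05–15:25, 18:30–20:00.
21:20–22:15: no B overlap → unchanged.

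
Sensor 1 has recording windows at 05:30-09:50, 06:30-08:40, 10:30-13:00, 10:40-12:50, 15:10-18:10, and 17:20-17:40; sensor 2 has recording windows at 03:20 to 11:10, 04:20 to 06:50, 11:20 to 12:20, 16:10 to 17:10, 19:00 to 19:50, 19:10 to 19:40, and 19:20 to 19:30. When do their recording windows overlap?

Merge the first list: 05:30-09:50, 10:30-13:00, 15:10-18:10.
Merge the second list: 03:20-11:10, 11:20-12:20, 16:10-17:10, 19:00-19:50.
05:30-09:50 ∩ B → 05:30-09:50.
10:30-13:00 ∩ B → 10:30-11:10, 11:20-12:20.
15:10-18:10 ∩ B → 16:10-17:10.

05:30-09:50, 10:30-11:10, 11:20-12:20, 16:10-17:10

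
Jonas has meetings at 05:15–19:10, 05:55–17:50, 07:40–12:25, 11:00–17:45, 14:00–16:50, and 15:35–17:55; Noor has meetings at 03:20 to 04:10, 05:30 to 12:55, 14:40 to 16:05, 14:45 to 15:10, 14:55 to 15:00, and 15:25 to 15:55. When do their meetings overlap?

05:30-12:55, 14:40-16:05

A, merged: 05:15-19:10.
B, merged: 03:20-04:10, 05:30-12:55, 14:40-16:05.
05:15-19:10 overlaps B on 05:30-12:55, 14:40-16:05.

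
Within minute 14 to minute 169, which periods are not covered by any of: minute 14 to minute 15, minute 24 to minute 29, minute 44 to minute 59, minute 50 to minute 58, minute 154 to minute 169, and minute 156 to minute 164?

The merged coverage is minute 14 to minute 15, minute 24 to minute 29, minute 44 to minute 59, minute 154 to minute 169.
Gaps within minute 14 to minute 169: minute 15 to minute 24, minute 29 to minute 44, minute 59 to minute 154.

minute 15 to minute 24, minute 29 to minute 44, minute 59 to minute 154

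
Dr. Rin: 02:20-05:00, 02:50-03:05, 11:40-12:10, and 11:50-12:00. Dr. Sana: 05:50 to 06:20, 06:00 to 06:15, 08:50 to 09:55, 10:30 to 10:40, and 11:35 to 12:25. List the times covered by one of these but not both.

02:20–05:00, 05:50–06:20, 08:50–09:55, 10:30–10:40, 11:35–11:40, 12:10–12:25

A, merged: 02:20–05:00, 11:40–12:10.
B, merged: 05:50–06:20, 08:50–09:55, 10:30–10:40, 11:35–12:25.
A but not B: 02:20–05:00.
B but not A: 05:50–06:20, 08:50–09:55, 10:30–10:40, 11:35–11:40, 12:10–12:25.
Combining gives A △ B.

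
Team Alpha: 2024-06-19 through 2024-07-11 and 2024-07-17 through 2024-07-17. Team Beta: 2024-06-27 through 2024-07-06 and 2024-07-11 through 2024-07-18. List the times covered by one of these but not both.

2024-06-19 through 2024-06-26, 2024-07-07 through 2024-07-10, 2024-07-12 through 2024-07-16, 2024-07-18 through 2024-07-18

Only in the first: 2024-06-19 through 2024-06-26, 2024-07-07 through 2024-07-10.
Only in the second: 2024-07-12 through 2024-07-16, 2024-07-18 through 2024-07-18.
Together these are the periods covered by exactly one.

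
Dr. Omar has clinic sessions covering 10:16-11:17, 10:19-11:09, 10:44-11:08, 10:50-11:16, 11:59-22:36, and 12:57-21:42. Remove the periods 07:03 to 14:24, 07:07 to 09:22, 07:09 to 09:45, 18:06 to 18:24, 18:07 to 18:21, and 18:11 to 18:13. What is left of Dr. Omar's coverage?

14:24–18:06, 18:24–22:36

A, merged: 10:16–11:17, 11:59–22:36.
B, merged: 07:03–14:24, 18:06–18:24.
10:16–11:17: fully covered by B → removed.
11:59–22:36 minus B → 14:24–18:06, 18:24–22:36.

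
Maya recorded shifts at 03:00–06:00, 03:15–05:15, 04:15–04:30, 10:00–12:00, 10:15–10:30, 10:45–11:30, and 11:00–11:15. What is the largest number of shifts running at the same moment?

At 04:15, 3 of the intervals are simultaneously active.
No point has more.

3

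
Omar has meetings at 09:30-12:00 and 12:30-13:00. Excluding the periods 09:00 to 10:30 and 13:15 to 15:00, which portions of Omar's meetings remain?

09:30–12:00 \ B = 10:30–12:00.
12:30–13:00: nothing removed.

10:30–12:00, 12:30–13:00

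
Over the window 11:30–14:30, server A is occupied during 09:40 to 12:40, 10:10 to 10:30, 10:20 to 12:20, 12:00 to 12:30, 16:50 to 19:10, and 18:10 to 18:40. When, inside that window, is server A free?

The merged coverage is 09:40-12:40, 16:50-19:10.
Complement within 11:30-14:30: 12:40-14:30.

12:40-14:30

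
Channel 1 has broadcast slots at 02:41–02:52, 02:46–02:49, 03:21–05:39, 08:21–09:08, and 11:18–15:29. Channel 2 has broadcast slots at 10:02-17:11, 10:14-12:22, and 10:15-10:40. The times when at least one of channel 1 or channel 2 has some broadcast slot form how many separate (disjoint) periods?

4

Merge the first list: 02:41-02:52, 03:21-05:39, 08:21-09:08, 11:18-15:29.
Merge the second list: 10:02-17:11.
A ∪ B = 02:41-02:52, 03:21-05:39, 08:21-09:08, 10:02-17:11.
That is 4 disjoint pieces.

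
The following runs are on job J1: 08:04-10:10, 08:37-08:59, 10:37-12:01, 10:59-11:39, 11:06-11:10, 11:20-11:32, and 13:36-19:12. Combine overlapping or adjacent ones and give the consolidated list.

08:04-10:10, 10:37-12:01, 13:36-19:12

08:37-08:59 overlaps/touches 08:04-10:10 → extend to 08:04-10:10.
10:37-12:01 is disjoint → start new block.
10:59-11:39 overlaps/touches 10:37-12:01 → extend to 10:37-12:01.
11:06-11:10 overlaps/touches 10:37-12:01 → extend to 10:37-12:01.
11:20-11:32 overlaps/touches 10:37-12:01 → extend to 10:37-12:01.
13:36-19:12 is disjoint → start new block.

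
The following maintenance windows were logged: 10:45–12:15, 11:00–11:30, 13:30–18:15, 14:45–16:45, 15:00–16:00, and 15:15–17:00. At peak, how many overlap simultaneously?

4

At 15:15, 4 of the intervals are simultaneously active.
No point has more.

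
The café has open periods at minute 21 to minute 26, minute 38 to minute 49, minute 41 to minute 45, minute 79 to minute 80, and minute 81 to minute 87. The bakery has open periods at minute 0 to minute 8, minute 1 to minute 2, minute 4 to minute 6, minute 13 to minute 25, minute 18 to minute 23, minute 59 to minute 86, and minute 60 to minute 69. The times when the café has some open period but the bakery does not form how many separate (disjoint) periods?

3

First set merges to minute 21 to minute 26, minute 38 to minute 49, minute 79 to minute 80, minute 81 to minute 87.
Second set merges to minute 0 to minute 8, minute 13 to minute 25, minute 59 to minute 86.
A \ B = minute 25 to minute 26, minute 38 to minute 49, minute 86 to minute 87.
That is 3 disjoint pieces.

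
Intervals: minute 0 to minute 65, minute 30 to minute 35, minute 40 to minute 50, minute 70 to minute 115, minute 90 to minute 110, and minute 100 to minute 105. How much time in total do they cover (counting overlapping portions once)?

Merged: minute 0 to minute 65, minute 70 to minute 115.
Lengths: 65 minutes + 45 minutes = 110 minutes.

110 minutes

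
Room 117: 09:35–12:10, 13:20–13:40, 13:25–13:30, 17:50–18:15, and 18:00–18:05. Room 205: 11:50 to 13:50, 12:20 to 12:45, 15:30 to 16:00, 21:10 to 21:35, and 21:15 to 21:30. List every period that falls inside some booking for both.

A, merged: 09:35-12:10, 13:20-13:40, 17:50-18:15.
B, merged: 11:50-13:50, 15:30-16:00, 21:10-21:35.
09:35-12:10 meets the second set on 11:50-12:10.
13:20-13:40 meets the second set on 13:20-13:40.
17:50-18:15: no overlap with the second set.

11:50-12:10, 13:20-13:40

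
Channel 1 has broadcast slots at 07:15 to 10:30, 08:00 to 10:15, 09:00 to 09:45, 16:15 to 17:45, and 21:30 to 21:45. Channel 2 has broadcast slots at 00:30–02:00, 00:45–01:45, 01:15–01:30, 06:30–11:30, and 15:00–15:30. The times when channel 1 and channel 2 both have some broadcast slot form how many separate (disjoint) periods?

First set merges to 07:15–10:30, 16:15–17:45, 21:30–21:45.
Second set merges to 00:30–02:00, 06:30–11:30, 15:00–15:30.
A ∩ B = 07:15–10:30.
That is 1 disjoint piece.

1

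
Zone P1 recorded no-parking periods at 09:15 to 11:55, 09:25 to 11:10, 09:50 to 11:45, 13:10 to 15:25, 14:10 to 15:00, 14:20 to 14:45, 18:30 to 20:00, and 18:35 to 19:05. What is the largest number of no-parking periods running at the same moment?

3

Walk the sorted start/end points keeping a running depth.
The depth first hits 3 at 09:50.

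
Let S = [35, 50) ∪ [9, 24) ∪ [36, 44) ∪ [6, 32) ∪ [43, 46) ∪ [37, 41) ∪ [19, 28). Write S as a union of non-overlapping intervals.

Sort by start: [6, 32), [9, 24), [19, 28), [35, 50), [36, 44), [37, 41), [43, 46).
[9, 24) overlaps/touches [6, 32) → extend to [6, 32).
[19, 28) overlaps/touches [6, 32) → extend to [6, 32).
[35, 50) is disjoint → start new block.
[36, 44) overlaps/touches [35, 50) → extend to [35, 50).
[37, 41) overlaps/touches [35, 50) → extend to [35, 50).
[43, 46) overlaps/touches [35, 50) → extend to [35, 50).

[6, 32) ∪ [35, 50)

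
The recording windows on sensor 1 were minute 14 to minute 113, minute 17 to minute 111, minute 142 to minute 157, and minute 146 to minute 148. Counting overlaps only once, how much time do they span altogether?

Merged: minute 14 to minute 113, minute 142 to minute 157.
Lengths: 99 minutes + 15 minutes = 114 minutes.

114 minutes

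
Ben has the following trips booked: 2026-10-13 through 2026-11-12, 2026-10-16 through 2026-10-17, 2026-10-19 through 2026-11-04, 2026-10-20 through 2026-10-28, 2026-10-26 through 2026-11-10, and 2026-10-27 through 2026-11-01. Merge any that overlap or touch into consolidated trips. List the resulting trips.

2026-10-16 through 2026-10-17 overlaps/touches 2026-10-13 through 2026-11-12 → extend to 2026-10-13 through 2026-11-12.
2026-10-19 through 2026-11-04 overlaps/touches 2026-10-13 through 2026-11-12 → extend to 2026-10-13 through 2026-11-12.
2026-10-20 through 2026-10-28 overlaps/touches 2026-10-13 through 2026-11-12 → extend to 2026-10-13 through 2026-11-12.
2026-10-26 through 2026-11-10 overlaps/touches 2026-10-13 through 2026-11-12 → extend to 2026-10-13 through 2026-11-12.
2026-10-27 through 2026-11-01 overlaps/touches 2026-10-13 through 2026-11-12 → extend to 2026-10-13 through 2026-11-12.

2026-10-13 through 2026-11-12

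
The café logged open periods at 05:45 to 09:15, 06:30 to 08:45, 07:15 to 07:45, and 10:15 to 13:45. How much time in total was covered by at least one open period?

Merged: 05:45–09:15, 10:15–13:45.
Lengths: 3 h 30 min + 3 h 30 min = 7 h.

7 h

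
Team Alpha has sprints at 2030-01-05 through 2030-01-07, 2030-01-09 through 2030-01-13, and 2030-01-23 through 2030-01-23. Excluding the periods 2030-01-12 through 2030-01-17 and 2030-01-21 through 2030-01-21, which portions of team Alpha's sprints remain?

2030-01-05 through 2030-01-07: nothing removed.
2030-01-09 through 2030-01-13 \ B = 2030-01-09 through 2030-01-11.
2030-01-23 through 2030-01-23: nothing removed.

2030-01-05 through 2030-01-07, 2030-01-09 through 2030-01-11, 2030-01-23 through 2030-01-23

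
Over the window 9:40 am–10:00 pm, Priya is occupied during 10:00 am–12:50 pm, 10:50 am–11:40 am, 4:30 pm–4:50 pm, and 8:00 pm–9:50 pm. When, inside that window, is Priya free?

9:40 am-10:00 am, 12:50 pm-4:30 pm, 4:50 pm-8:00 pm, 9:50 pm-10:00 pm

After merging, the occupied span is 10:00 am-12:50 pm, 4:30 pm-4:50 pm, 8:00 pm-9:50 pm.
Complement within 9:40 am-10:00 pm: 9:40 am-10:00 am, 12:50 pm-4:30 pm, 4:50 pm-8:00 pm, 9:50 pm-10:00 pm.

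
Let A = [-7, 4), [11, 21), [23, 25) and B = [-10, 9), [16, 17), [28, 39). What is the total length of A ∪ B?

A ∪ B = [-10, 9), [11, 21), [23, 25), [28, 39).
Total: 19 + 10 + 2 + 11 = 42.

42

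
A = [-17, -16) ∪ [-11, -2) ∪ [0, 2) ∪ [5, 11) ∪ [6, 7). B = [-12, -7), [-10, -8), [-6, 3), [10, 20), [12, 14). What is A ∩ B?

First set merges to [-17, -16), [-11, -2), [0, 2), [5, 11).
Second set merges to [-12, -7), [-6, 3), [10, 20).
[-17, -16): no overlap with the second set.
[-11, -2) meets the second set on [-11, -7), [-6, -2).
[0, 2) meets the second set on [0, 2).
[5, 11) meets the second set on [10, 11).

[-11, -7) ∪ [-6, -2) ∪ [0, 2) ∪ [10, 11)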